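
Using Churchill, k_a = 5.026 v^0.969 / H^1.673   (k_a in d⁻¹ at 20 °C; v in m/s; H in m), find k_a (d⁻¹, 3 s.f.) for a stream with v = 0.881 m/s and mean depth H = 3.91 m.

k_a = 5.026 × 0.881^0.969 / 3.91^1.673 = 5.026 × 0.8845 / 9.788 = 0.4541 d⁻¹.

k_a ≈ 0.454 d⁻¹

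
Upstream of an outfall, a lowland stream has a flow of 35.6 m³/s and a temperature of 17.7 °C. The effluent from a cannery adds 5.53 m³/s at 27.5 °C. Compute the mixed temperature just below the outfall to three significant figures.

Flow-weighted mixing: C = (Q_r C_r + Q_w C_w)/(Q_r + Q_w)
= (35.6×17.7 + 5.53×27.5)/(35.6 + 5.53) = 782.2/41.13 = 19.02 °C.

19.0 °C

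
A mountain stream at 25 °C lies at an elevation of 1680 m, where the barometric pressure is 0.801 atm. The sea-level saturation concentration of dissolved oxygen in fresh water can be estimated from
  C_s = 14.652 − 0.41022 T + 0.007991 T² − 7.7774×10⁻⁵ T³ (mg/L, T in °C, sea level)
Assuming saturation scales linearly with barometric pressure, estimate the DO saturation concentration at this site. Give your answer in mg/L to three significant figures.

At sea level: C_s = 14.652 − 0.41022×25 + 0.007991×25² − 7.7774×10⁻⁵×25³ = 8.176 mg/L.
Pressure correction: C_s' = 8.176 × 0.801 = 6.549 mg/L.

C_s ≈ 6.55 mg/L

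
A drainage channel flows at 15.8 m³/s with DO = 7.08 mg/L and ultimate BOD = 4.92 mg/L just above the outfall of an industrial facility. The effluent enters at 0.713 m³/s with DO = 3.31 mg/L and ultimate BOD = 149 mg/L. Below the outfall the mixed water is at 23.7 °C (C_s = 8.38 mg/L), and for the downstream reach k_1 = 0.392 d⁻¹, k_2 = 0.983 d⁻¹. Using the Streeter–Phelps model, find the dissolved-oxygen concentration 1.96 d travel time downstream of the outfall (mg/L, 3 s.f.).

Mixed DO = (15.8×7.08 + 0.713×3.31)/(15.8+0.713) = 114.2/16.51 = 6.917 mg/L.
Mixed L₀ = (15.8×4.92 + 0.713×149)/(16.51) = 184.0/16.51 = 11.14 mg/L.
Initial deficit D₀ = C_s − DO₀ = 8.38 − 6.917 = 1.463 mg/L.
D(1.96) = [0.392×11.14/(0.983−0.392)](e^(−0.392×1.96) − e^(−0.983×1.96)) + 1.463 e^(−0.983×1.96)
= 7.390 × (0.4638 − 0.1456) + 1.463 × 0.1456 = 2.564 mg/L.
DO = 8.38 − 2.564 = 5.816 mg/L.

DO ≈ 5.82 mg/L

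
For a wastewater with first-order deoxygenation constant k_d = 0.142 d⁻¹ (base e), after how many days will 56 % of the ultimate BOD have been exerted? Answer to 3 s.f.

t ≈ 5.78 d

y/L₀ = 1 − e^(−k_d t) = 0.56 ⇒ e^(−k_d t) = 0.440
t = −ln(0.440) / 0.142 = 0.8210 / 0.142 = 5.782 d.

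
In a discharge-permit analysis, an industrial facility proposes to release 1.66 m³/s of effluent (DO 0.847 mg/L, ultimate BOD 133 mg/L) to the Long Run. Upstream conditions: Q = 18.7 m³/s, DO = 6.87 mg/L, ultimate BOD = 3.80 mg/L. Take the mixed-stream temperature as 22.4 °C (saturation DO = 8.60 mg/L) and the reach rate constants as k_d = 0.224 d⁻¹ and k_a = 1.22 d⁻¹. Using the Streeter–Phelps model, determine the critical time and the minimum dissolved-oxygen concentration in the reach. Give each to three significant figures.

t_c ≈ 0.529 d; minimum DO ≈ 6.26 mg/L

Mixed DO = (18.7×6.87 + 1.66×0.847)/(18.7+1.66) = 129.9/20.36 = 6.379 mg/L.
Mixed L₀ = (18.7×3.80 + 1.66×133)/(20.36) = 291.8/20.36 = 14.33 mg/L.
Initial deficit D₀ = C_s − DO₀ = 8.60 − 6.379 = 2.221 mg/L.
t_c = (1/0.9960) ln[(1.22/0.224)(1 − 2.221×0.9960/(0.224×14.33))] = 1.004 × ln(1.694) = 0.5292 d.
D_c = (0.224/1.22) × 14.33 × e^(−0.224×0.5292) = 0.1836 × 14.33 × 0.8882 = 2.338 mg/L.
Minimum DO = 8.60 − 2.338 = 6.262 mg/L.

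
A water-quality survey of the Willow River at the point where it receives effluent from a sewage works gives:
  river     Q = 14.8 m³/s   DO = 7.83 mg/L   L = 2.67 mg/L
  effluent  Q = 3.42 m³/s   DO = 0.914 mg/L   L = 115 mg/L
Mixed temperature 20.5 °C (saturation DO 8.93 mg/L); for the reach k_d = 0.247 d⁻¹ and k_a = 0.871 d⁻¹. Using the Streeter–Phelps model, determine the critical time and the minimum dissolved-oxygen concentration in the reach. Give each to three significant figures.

Mixed DO = (14.8×7.83 + 3.42×0.914)/(14.8+3.42) = 119.0/18.22 = 6.532 mg/L.
Mixed L₀ = (14.8×2.67 + 3.42×115)/(18.22) = 432.8/18.22 = 23.75 mg/L.
Initial deficit D₀ = C_s − DO₀ = 8.93 − 6.532 = 2.398 mg/L.
t_c = (1/0.6240) ln[(0.871/0.247)(1 − 2.398×0.6240/(0.247×23.75))] = 1.603 × ln(2.627) = 1.548 d.
D_c = (0.247/0.871) × 23.75 × e^(−0.247×1.548) = 0.2836 × 23.75 × 0.6823 = 4.596 mg/L.
Minimum DO = 8.93 − 4.596 = 4.334 mg/L.

t_c ≈ 1.55 d; minimum DO ≈ 4.33 mg/L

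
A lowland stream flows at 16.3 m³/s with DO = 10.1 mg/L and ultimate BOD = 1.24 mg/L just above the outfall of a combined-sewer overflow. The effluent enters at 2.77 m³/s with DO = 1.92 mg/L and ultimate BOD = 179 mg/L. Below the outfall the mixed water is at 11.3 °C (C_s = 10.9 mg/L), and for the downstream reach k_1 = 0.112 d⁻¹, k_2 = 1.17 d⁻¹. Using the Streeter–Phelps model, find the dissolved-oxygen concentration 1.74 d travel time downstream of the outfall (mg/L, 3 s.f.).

DO ≈ 8.66 mg/L

Mixed DO = (16.3×10.1 + 2.77×1.92)/(16.3+2.77) = 169.9/19.07 = 8.912 mg/L.
Mixed L₀ = (16.3×1.24 + 2.77×179)/(19.07) = 516.0/19.07 = 27.06 mg/L.
Initial deficit D₀ = C_s − DO₀ = 10.9 − 8.912 = 1.988 mg/L.
D(1.74) = [0.112×27.06/(1.17−0.112)](e^(−0.112×1.74) − e^(−1.17×1.74)) + 1.988 e^(−1.17×1.74)
= 2.865 × (0.8229 − 0.1306) + 1.988 × 0.1306 = 2.243 mg/L.
DO = 10.9 − 2.243 = 8.657 mg/L.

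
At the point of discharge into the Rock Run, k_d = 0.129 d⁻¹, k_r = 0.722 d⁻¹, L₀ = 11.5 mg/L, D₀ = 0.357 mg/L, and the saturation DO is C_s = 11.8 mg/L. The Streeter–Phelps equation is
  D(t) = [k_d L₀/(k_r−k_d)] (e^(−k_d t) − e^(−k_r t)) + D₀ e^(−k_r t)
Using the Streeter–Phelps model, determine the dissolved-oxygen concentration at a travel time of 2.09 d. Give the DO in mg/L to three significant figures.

DO ≈ 10.4 mg/L

k_d L₀/(k_r−k_d) = 0.129×11.5/(0.722−0.129) = 1.484/0.5930 = 2.502 mg/L.
e^(−k_d t) = e^(−0.129×2.090) = 0.7637; e^(−k_r t) = e^(−0.722×2.090) = 0.2211.
D = 2.502 × (0.7637 − 0.2211) + 0.357 × 0.2211 = 1.357 + 0.07895 = 1.436 mg/L.
DO = C_s − D = 11.8 − 1.436 = 10.36 mg/L.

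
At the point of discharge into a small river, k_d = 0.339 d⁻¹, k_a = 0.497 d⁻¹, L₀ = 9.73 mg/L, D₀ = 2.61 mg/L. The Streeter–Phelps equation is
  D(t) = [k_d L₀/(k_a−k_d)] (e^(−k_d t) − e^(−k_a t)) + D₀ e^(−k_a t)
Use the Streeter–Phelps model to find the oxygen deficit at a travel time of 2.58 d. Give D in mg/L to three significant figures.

k_d L₀/(k_a−k_d) = 0.339×9.73/(0.497−0.339) = 3.298/0.1580 = 20.88 mg/L.
e^(−k_d t) = e^(−0.339×2.580) = 0.4170; e^(−k_a t) = e^(−0.497×2.580) = 0.2774.
D = 20.88 × (0.4170 − 0.2774) + 2.61 × 0.2774 = 2.915 + 0.7240 = 3.639 mg/L.

D ≈ 3.64 mg/L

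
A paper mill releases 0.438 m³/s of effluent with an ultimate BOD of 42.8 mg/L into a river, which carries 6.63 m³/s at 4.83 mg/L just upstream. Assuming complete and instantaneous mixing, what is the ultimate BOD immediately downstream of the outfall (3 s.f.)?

7.18 mg/L

Flow-weighted mixing: C = (Q_r C_r + Q_w C_w)/(Q_r + Q_w)
= (6.63×4.83 + 0.438×42.8)/(6.63 + 0.438) = 50.77/7.068 = 7.183 mg/L.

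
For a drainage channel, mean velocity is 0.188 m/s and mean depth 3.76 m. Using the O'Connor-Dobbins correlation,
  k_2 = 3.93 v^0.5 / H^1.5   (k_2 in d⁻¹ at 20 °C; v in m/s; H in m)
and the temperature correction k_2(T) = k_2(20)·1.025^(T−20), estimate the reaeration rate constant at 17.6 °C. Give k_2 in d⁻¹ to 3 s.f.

k_2 ≈ 0.220 d⁻¹

k_2(20) = 3.93 × 0.188^0.5 / 3.76^1.5 = 3.93 × 0.4336 / 7.291 = 0.2337 d⁻¹.
k_2(17.6) = 0.2337 × 1.025^(17.6−20) = 0.2337 × 0.9425 = 0.2203 d⁻¹.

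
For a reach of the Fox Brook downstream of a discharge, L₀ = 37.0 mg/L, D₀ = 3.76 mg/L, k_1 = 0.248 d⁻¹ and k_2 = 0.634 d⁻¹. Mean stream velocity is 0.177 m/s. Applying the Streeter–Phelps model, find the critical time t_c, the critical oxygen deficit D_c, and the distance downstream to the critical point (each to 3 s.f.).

t_c ≈ 1.99 d; D_c ≈ 8.85 mg/L; x_c ≈ 30.4 km

With k_2/k_1 = 2.556 and 1 − D₀(k_2−k_1)/(k_1 L₀) = 0.8418,
t_c = ln(2.556 × 0.8418) / (0.634 − 0.248) = ln(2.152) / 0.3860 = 0.7664/0.3860 = 1.986 d.
D_c = (k_1/k_2) L₀ e^(−k_1 t_c) = (0.248/0.634) × 37.0 × e^(−0.248×1.986) = 0.3912 × 37.0 × 0.6111 = 8.845 mg/L.
x_c = v t_c = 0.177 m/s × 1.986 d × 86400 s/d = 30370 m ≈ 30.4 km.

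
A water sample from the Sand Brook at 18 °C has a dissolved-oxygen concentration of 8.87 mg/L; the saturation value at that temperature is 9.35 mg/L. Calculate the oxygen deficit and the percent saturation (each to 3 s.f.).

D = C_s − C = 9.35 − 8.87 = 0.480 mg/L.
% saturation = 8.87/9.35 × 100 = 94.9 %.

D ≈ 0.480 mg/L; 94.9 % saturation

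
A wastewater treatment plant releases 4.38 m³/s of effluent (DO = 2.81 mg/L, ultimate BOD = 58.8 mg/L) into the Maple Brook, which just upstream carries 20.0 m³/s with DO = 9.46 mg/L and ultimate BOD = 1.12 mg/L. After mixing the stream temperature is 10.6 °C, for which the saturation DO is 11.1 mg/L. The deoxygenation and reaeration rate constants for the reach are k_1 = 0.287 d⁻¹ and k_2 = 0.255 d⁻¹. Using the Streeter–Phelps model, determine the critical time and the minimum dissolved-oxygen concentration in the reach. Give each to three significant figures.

t_c ≈ 2.85 d; minimum DO ≈ 5.39 mg/L

Mixed DO = (20.0×9.46 + 4.38×2.81)/(20.0+4.38) = 201.5/24.38 = 8.265 mg/L.
Mixed L₀ = (20.0×1.12 + 4.38×58.8)/(24.38) = 279.9/24.38 = 11.48 mg/L.
Initial deficit D₀ = C_s − DO₀ = 11.1 − 8.265 = 2.835 mg/L.
t_c = (1/-0.03200) ln[(0.255/0.287)(1 − 2.835×-0.03200/(0.287×11.48))] = -31.25 × ln(0.9130) = 2.846 d.
D_c = (0.287/0.255) × 11.48 × e^(−0.287×2.846) = 1.125 × 11.48 × 0.4419 = 5.710 mg/L.
Minimum DO = 11.1 − 5.710 = 5.390 mg/L.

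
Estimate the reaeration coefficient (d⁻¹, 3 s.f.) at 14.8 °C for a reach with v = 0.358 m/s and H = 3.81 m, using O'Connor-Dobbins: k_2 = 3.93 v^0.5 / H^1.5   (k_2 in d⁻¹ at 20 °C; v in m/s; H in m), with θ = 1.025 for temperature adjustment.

k_2(20) = 3.93 × 0.358^0.5 / 3.81^1.5 = 3.93 × 0.5983 / 7.437 = 0.3162 d⁻¹.
k_2(14.8) = 0.3162 × 1.025^(14.8−20) = 0.3162 × 0.8795 = 0.2781 d⁻¹.

k_2 ≈ 0.278 d⁻¹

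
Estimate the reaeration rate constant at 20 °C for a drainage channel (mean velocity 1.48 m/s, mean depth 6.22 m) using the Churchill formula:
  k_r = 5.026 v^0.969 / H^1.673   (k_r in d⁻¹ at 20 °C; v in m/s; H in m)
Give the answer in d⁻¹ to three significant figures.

k_r ≈ 0.345 d⁻¹

k_r = 5.026 × 1.48^0.969 / 6.22^1.673 = 5.026 × 1.462 / 21.28 = 0.3453 d⁻¹.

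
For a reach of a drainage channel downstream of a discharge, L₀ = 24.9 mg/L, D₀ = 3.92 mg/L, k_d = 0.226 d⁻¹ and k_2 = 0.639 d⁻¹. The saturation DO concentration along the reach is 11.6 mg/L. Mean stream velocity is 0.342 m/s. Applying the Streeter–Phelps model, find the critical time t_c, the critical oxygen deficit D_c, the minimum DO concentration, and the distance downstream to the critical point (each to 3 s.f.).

With k_2/k_d = 2.827 and 1 − D₀(k_2−k_d)/(k_d L₀) = 0.7123,
t_c = ln(2.827 × 0.7123) / (0.639 − 0.226) = ln(2.014) / 0.4130 = 0.7001/0.4130 = 1.695 d.
L(t_c) = L₀ e^(−k_d t_c) = 24.9 × 0.6817 = 16.98 mg/L, and at the critical point k_2 D_c = k_d L, so D_c = (0.226/0.639) × 16.98 = 6.004 mg/L.
Minimum DO = C_s − D_c = 11.6 − 6.004 = 5.596 mg/L.
x_c = v t_c = 0.342 m/s × 1.695 d × 86400 s/d = 50090 m ≈ 50.1 km.

t_c ≈ 1.70 d; D_c ≈ 6.00 mg/L; min DO ≈ 5.60 mg/L; x_c ≈ 50.1 km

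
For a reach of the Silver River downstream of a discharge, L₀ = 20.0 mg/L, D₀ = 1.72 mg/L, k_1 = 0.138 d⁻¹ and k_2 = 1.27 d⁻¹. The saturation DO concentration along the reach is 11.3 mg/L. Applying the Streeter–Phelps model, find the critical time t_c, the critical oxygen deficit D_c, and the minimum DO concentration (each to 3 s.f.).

t_c ≈ 0.881 d; D_c ≈ 1.92 mg/L; min DO ≈ 9.38 mg/L

With k_2/k_1 = 9.203 and 1 − D₀(k_2−k_1)/(k_1 L₀) = 0.2946,
t_c = ln(9.203 × 0.2946) / (1.27 − 0.138) = ln(2.711) / 1.132 = 0.9972/1.132 = 0.8809 d.
D_c = (k_1/k_2) L₀ e^(−k_1 t_c) = (0.138/1.27) × 20.0 × e^(−0.138×0.8809) = 0.1087 × 20.0 × 0.8855 = 1.924 mg/L.
Minimum DO = C_s − D_c = 11.3 − 1.924 = 9.376 mg/L.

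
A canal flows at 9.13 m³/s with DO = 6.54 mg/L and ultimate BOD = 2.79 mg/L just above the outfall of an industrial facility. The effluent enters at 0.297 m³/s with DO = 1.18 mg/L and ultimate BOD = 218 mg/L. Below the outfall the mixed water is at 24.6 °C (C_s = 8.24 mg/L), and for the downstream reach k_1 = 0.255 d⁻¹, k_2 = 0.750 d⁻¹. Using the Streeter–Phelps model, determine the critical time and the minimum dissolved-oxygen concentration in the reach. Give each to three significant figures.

Mixed DO = (9.13×6.54 + 0.297×1.18)/(9.13+0.297) = 60.06/9.427 = 6.371 mg/L.
Mixed L₀ = (9.13×2.79 + 0.297×218)/(9.427) = 90.22/9.427 = 9.570 mg/L.
Initial deficit D₀ = C_s − DO₀ = 8.24 − 6.371 = 1.869 mg/L.
t_c = (1/0.4950) ln[(0.750/0.255)(1 − 1.869×0.4950/(0.255×9.570))] = 2.020 × ln(1.826) = 1.217 d.
D_c = (0.255/0.750) × 9.570 × e^(−0.255×1.217) = 0.3400 × 9.570 × 0.7333 = 2.386 mg/L.
Minimum DO = 8.24 − 2.386 = 5.854 mg/L.

t_c ≈ 1.22 d; minimum DO ≈ 5.85 mg/L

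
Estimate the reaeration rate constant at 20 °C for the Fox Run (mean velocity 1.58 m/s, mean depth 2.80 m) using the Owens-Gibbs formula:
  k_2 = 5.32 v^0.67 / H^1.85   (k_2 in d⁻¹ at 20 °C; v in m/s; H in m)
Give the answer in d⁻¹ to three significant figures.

k_2 ≈ 1.08 d⁻¹

k_2 = 5.32 × 1.58^0.67 / 2.80^1.85 = 5.32 × 1.359 / 6.718 = 1.076 d⁻¹.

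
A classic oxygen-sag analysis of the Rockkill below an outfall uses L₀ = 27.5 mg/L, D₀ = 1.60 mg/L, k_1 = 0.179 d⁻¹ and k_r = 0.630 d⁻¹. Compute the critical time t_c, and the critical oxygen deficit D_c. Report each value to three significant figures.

t_c = [1/(k_r−k_1)] ln[(k_r/k_1)(1 − D₀(k_r−k_1)/(k_1 L₀))]
= [1/(0.630−0.179)] ln[(0.630/0.179)(1 − 1.60×0.4510/(0.179×27.5))]
= (1/0.4510) ln[3.520 × 0.8534] = 2.217 × ln(3.004) = 2.217 × 1.100 = 2.439 d.
D_c = (k_1/k_r) L₀ e^(−k_1 t_c) = (0.179/0.630) × 27.5 × e^(−0.179×2.439) = 0.2841 × 27.5 × 0.6463 = 5.050 mg/L.

t_c ≈ 2.44 d; D_c ≈ 5.05 mg/L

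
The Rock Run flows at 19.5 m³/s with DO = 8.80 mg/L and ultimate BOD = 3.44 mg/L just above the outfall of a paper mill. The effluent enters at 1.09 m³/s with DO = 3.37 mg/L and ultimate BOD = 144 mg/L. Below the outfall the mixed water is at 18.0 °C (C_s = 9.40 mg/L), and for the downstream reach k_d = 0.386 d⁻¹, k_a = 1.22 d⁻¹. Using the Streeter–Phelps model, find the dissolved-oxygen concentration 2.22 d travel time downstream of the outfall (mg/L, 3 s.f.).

Mixed DO = (19.5×8.80 + 1.09×3.37)/(19.5+1.09) = 175.3/20.59 = 8.513 mg/L.
Mixed L₀ = (19.5×3.44 + 1.09×144)/(20.59) = 224.0/20.59 = 10.88 mg/L.
Initial deficit D₀ = C_s − DO₀ = 9.40 − 8.513 = 0.8875 mg/L.
D(2.22) = [0.386×10.88/(1.22−0.386)](e^(−0.386×2.22) − e^(−1.22×2.22)) + 0.8875 e^(−1.22×2.22)
= 5.036 × (0.4245 − 0.06664) + 0.8875 × 0.06664 = 1.861 mg/L.
DO = 9.40 − 1.861 = 7.539 mg/L.

DO ≈ 7.54 mg/L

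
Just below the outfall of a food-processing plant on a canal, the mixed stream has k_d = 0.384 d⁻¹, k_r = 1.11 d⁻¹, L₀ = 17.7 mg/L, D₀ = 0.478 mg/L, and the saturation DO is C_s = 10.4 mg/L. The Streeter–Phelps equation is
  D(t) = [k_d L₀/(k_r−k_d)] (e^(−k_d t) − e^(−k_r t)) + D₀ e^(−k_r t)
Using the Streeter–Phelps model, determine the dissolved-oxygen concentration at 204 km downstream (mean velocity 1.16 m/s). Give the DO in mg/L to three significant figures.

DO ≈ 7.04 mg/L

Travel time t = x/v = 204 km / (1.16 m/s) = 204000 m / 1.16 m/s = 175900 s = 2.035 d.
k_d L₀/(k_r−k_d) = 0.384×17.7/(1.11−0.384) = 6.797/0.7260 = 9.362 mg/L.
e^(−k_d t) = e^(−0.384×2.035) = 0.4577; e^(−k_r t) = e^(−1.11×2.035) = 0.1044.
D = 9.362 × (0.4577 − 0.1044) + 0.478 × 0.1044 = 3.307 + 0.04991 = 3.357 mg/L.
DO = C_s − D = 10.4 − 3.357 = 7.043 mg/L.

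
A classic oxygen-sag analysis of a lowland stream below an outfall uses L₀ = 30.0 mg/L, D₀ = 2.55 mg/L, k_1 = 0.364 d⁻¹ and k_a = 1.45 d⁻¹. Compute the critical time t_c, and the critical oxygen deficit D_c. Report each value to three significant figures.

At the critical point dD/dt = 0, so k_1 L₀ e^(−k_1 t) = k_a D. Substituting D(t) from the Streeter–Phelps equation and solving for t gives
t_c = ln[(k_a/k_1)(1 − D₀(k_a−k_1)/(k_1 L₀))] / (k_a−k_1).
Here k_a−k_1 = 1.086 d⁻¹ and 1 − D₀(k_a−k_1)/(k_1 L₀) = 1 − 2.55×1.086/(0.364×30.0) = 0.7464, so
t_c = ln(3.984 × 0.7464) / 1.086 = 1.090 / 1.086 = 1.003 d.
L(t_c) = L₀ e^(−k_1 t_c) = 30.0 × 0.6940 = 20.82 mg/L, and at the critical point k_a D_c = k_1 L, so D_c = (0.364/1.45) × 20.82 = 5.227 mg/L.

t_c ≈ 1.00 d; D_c ≈ 5.23 mg/L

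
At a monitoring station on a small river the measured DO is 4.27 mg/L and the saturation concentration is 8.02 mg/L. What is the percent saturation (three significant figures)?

% saturation = C/C_s × 100 = 4.27/8.02 × 100 = 53.2 %.

53.2 % saturation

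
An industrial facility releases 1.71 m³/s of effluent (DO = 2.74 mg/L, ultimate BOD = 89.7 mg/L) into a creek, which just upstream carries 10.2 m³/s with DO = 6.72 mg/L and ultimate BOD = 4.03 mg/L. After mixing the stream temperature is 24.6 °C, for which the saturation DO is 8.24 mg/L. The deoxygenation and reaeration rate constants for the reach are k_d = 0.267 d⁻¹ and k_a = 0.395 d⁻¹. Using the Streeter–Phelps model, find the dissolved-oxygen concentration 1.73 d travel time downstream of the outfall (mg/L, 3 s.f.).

Mixed DO = (10.2×6.72 + 1.71×2.74)/(10.2+1.71) = 73.23/11.91 = 6.149 mg/L.
Mixed L₀ = (10.2×4.03 + 1.71×89.7)/(11.91) = 194.5/11.91 = 16.33 mg/L.
Initial deficit D₀ = C_s − DO₀ = 8.24 − 6.149 = 2.091 mg/L.
D(1.73) = [0.267×16.33/(0.395−0.267)](e^(−0.267×1.73) − e^(−0.395×1.73)) + 2.091 e^(−0.395×1.73)
= 34.06 × (0.6301 − 0.5049) + 2.091 × 0.5049 = 5.319 mg/L.
DO = 8.24 − 5.319 = 2.921 mg/L.

DO ≈ 2.92 mg/L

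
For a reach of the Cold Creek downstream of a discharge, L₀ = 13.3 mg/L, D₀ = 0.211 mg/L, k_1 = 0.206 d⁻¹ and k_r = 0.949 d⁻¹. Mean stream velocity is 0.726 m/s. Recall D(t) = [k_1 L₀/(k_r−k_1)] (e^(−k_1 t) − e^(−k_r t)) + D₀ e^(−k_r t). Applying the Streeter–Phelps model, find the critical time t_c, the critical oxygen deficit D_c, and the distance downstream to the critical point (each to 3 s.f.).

With k_r/k_1 = 4.607 and 1 − D₀(k_r−k_1)/(k_1 L₀) = 0.9428,
t_c = ln(4.607 × 0.9428) / (0.949 − 0.206) = ln(4.343) / 0.7430 = 1.469/0.7430 = 1.977 d.
D_c = (k_1/k_r) L₀ e^(−k_1 t_c) = (0.206/0.949) × 13.3 × e^(−0.206×1.977) = 0.2171 × 13.3 × 0.6655 = 1.921 mg/L.
x_c = v t_c = 0.726 m/s × 1.977 d × 86400 s/d = 124000 m ≈ 124 km.

t_c ≈ 1.98 d; D_c ≈ 1.92 mg/L; x_c ≈ 124 km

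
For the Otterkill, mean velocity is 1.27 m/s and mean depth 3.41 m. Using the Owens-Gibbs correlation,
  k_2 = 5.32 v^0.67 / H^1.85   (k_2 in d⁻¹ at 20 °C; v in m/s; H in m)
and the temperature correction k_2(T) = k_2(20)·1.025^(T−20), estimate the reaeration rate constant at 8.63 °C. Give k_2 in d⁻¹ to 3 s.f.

k_2 ≈ 0.487 d⁻¹

k_2(20) = 5.32 × 1.27^0.67 / 3.41^1.85 = 5.32 × 1.174 / 9.674 = 0.6455 d⁻¹.
k_2(8.63) = 0.6455 × 1.025^(8.63−20) = 0.6455 × 0.7552 = 0.4875 d⁻¹.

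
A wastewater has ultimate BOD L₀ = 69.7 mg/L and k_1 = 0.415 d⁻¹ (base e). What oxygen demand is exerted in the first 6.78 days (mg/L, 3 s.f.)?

y ≈ 65.5 mg/L

y_t = L₀(1 − e^(−k_1 t)) = 69.7 × (1 − e^(−0.415×6.78))
= 69.7 × (1 − 0.05998) = 69.7 × 0.9400 = 65.52 mg/L.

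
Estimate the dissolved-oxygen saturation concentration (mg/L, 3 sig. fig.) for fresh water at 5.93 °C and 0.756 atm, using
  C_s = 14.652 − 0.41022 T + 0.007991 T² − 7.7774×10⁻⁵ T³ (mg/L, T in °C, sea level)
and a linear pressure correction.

C_s ≈ 9.44 mg/L

At sea level: C_s = 14.652 − 0.41022×5.93 + 0.007991×5.93² − 7.7774×10⁻⁵×5.93³ = 12.48 mg/L.
Pressure correction: C_s' = 12.48 × 0.756 = 9.438 mg/L.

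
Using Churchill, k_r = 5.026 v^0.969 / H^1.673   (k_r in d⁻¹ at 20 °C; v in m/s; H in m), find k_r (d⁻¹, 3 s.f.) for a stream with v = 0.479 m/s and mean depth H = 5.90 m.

k_r = 5.026 × 0.479^0.969 / 5.90^1.673 = 5.026 × 0.4901 / 19.48 = 0.1264 d⁻¹.

k_r ≈ 0.126 d⁻¹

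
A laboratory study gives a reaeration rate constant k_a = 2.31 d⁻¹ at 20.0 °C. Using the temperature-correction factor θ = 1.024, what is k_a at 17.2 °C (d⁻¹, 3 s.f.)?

k_a(T₂) = k_a(T₁) · θ^(T₂−T₁) = 2.31 × 1.024^(17.2−20.0)
= 2.31 × 1.024^-2.80 = 2.31 × 0.9358 = 2.162 d⁻¹.

k_a ≈ 2.16 d⁻¹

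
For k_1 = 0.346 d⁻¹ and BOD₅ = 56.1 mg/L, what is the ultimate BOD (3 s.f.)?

BOD₅ = L₀(1 − e^(−5k_1)) ⇒ L₀ = BOD₅ / (1 − e^(−5×0.346))
= 56.1 / (1 − 0.1773) = 56.1 / 0.8227 = 68.19 mg/L.

L₀ ≈ 68.2 mg/L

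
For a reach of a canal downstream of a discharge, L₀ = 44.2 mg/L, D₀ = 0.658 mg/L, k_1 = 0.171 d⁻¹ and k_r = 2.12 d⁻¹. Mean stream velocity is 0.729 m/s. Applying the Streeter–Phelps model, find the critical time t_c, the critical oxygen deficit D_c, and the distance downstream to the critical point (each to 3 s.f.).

At the critical point dD/dt = 0, so k_1 L₀ e^(−k_1 t) = k_r D. Substituting D(t) from the Streeter–Phelps equation and solving for t gives
t_c = ln[(k_r/k_1)(1 − D₀(k_r−k_1)/(k_1 L₀))] / (k_r−k_1).
Here k_r−k_1 = 1.949 d⁻¹ and 1 − D₀(k_r−k_1)/(k_1 L₀) = 1 − 0.658×1.949/(0.171×44.2) = 0.8303, so
t_c = ln(12.40 × 0.8303) / 1.949 = 2.332 / 1.949 = 1.196 d.
D_c = (k_1/k_r) L₀ e^(−k_1 t_c) = (0.171/2.12) × 44.2 × e^(−0.171×1.196) = 0.08066 × 44.2 × 0.8150 = 2.906 mg/L.
x_c = v t_c = 0.729 m/s × 1.196 d × 86400 s/d = 75350 m ≈ 75.3 km.

t_c ≈ 1.20 d; D_c ≈ 2.91 mg/L; x_c ≈ 75.3 km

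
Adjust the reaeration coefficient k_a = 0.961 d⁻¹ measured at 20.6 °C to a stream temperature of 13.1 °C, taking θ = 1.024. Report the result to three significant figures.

k_a(T₂) = k_a(T₁) · θ^(T₂−T₁) = 0.961 × 1.024^(13.1−20.6)
= 0.961 × 1.024^-7.50 = 0.961 × 0.8370 = 0.8044 d⁻¹.

k_a ≈ 0.804 d⁻¹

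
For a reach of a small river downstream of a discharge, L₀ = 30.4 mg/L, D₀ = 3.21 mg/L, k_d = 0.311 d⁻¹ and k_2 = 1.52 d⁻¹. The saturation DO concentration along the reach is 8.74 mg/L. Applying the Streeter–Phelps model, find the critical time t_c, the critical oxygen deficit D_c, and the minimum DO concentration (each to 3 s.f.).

With k_2/k_d = 4.887 and 1 − D₀(k_2−k_d)/(k_d L₀) = 0.5895,
t_c = ln(4.887 × 0.5895) / (1.52 − 0.311) = ln(2.881) / 1.209 = 1.058/1.209 = 0.8753 d.
D_c = (k_d/k_2) L₀ e^(−k_d t_c) = (0.311/1.52) × 30.4 × e^(−0.311×0.8753) = 0.2046 × 30.4 × 0.7617 = 4.738 mg/L.
Minimum DO = C_s − D_c = 8.74 − 4.738 = 4.002 mg/L.

t_c ≈ 0.875 d; D_c ≈ 4.74 mg/L; min DO ≈ 4.00 mg/L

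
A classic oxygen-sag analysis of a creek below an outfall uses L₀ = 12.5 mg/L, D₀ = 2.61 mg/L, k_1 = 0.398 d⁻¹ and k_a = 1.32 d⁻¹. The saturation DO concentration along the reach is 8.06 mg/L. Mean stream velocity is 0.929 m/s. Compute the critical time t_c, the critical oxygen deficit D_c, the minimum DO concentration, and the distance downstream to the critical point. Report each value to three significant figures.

t_c ≈ 0.583 d; D_c ≈ 2.99 mg/L; min DO ≈ 5.07 mg/L; x_c ≈ 46.8 km

At the critical point dD/dt = 0, so k_1 L₀ e^(−k_1 t) = k_a D. Substituting D(t) from the Streeter–Phelps equation and solving for t gives
t_c = ln[(k_a/k_1)(1 − D₀(k_a−k_1)/(k_1 L₀))] / (k_a−k_1).
Here k_a−k_1 = 0.9220 d⁻¹ and 1 − D₀(k_a−k_1)/(k_1 L₀) = 1 − 2.61×0.9220/(0.398×12.5) = 0.5163, so
t_c = ln(3.317 × 0.5163) / 0.9220 = 0.5379 / 0.9220 = 0.5834 d.
L(t_c) = L₀ e^(−k_1 t_c) = 12.5 × 0.7928 = 9.910 mg/L, and at the critical point k_a D_c = k_1 L, so D_c = (0.398/1.32) × 9.910 = 2.988 mg/L.
Minimum DO = C_s − D_c = 8.06 − 2.988 = 5.072 mg/L.
x_c = v t_c = 0.929 m/s × 0.5834 d × 86400 s/d = 46820 m ≈ 46.8 km.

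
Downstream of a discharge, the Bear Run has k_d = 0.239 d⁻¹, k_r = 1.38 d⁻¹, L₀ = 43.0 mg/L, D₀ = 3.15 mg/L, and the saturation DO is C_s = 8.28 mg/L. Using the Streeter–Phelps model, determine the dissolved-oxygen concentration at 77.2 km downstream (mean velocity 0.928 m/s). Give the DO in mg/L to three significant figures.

Travel time t = x/v = 77.2 km / (0.928 m/s) = 77200 m / 0.928 m/s = 83190 s = 0.9628 d.
k_d L₀/(k_r−k_d) = 0.239×43.0/(1.38−0.239) = 10.28/1.141 = 9.007 mg/L.
e^(−k_d t) = e^(−0.239×0.9628) = 0.7944; e^(−k_r t) = e^(−1.38×0.9628) = 0.2648.
D = 9.007 × (0.7944 − 0.2648) + 3.15 × 0.2648 = 4.770 + 0.8342 = 5.604 mg/L.
DO = C_s − D = 8.28 − 5.604 = 2.676 mg/L.

DO ≈ 2.68 mg/L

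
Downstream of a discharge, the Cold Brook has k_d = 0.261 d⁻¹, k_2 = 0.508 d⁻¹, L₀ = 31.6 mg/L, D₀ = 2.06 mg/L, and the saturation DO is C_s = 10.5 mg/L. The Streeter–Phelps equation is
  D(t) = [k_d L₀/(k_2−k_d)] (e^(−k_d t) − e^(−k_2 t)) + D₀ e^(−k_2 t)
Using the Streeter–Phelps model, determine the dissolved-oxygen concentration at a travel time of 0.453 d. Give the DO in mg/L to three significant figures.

DO ≈ 5.72 mg/L

k_d L₀/(k_2−k_d) = 0.261×31.6/(0.508−0.261) = 8.248/0.2470 = 33.39 mg/L.
e^(−k_d t) = e^(−0.261×0.4530) = 0.8885; e^(−k_2 t) = e^(−0.508×0.4530) = 0.7944.
D = 33.39 × (0.8885 − 0.7944) + 2.06 × 0.7944 = 3.141 + 1.637 = 4.777 mg/L.
DO = C_s − D = 10.5 − 4.777 = 5.723 mg/L.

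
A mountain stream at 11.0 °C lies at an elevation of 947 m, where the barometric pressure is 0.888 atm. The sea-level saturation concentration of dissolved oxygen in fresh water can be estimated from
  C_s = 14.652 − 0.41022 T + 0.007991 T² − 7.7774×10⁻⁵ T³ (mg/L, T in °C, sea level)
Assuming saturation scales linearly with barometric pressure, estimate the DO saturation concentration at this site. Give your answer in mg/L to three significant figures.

C_s ≈ 9.77 mg/L

At sea level: C_s = 14.652 − 0.41022×11.0 + 0.007991×11.0² − 7.7774×10⁻⁵×11.0³ = 11.00 mg/L.
Pressure correction: C_s' = 11.00 × 0.888 = 9.771 mg/L.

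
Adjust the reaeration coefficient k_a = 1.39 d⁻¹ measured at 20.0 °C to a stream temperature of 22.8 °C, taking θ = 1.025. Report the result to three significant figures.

k_a(T₂) = k_a(T₁) · θ^(T₂−T₁) = 1.39 × 1.025^(22.8−20.0)
= 1.39 × 1.025^2.80 = 1.39 × 1.072 = 1.490 d⁻¹.

k_a ≈ 1.49 d⁻¹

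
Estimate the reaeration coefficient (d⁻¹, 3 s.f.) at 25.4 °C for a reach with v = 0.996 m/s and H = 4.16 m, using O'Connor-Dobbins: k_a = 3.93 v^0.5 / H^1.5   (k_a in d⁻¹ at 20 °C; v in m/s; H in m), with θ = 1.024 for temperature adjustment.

k_a(20) = 3.93 × 0.996^0.5 / 4.16^1.5 = 3.93 × 0.9980 / 8.485 = 0.4623 d⁻¹.
k_a(25.4) = 0.4623 × 1.024^(25.4−20) = 0.4623 × 1.137 = 0.5254 d⁻¹.

k_a ≈ 0.525 d⁻¹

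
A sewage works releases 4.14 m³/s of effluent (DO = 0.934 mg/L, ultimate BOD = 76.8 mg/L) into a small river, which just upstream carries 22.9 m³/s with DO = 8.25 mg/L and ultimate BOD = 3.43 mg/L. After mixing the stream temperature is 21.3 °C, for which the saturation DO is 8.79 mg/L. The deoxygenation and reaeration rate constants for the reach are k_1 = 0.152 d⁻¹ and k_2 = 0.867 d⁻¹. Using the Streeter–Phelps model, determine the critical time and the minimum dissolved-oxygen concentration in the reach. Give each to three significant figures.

t_c ≈ 1.37 d; minimum DO ≈ 6.70 mg/L

Mixed DO = (22.9×8.25 + 4.14×0.934)/(22.9+4.14) = 192.8/27.04 = 7.130 mg/L.
Mixed L₀ = (22.9×3.43 + 4.14×76.8)/(27.04) = 396.5/27.04 = 14.66 mg/L.
Initial deficit D₀ = C_s − DO₀ = 8.79 − 7.130 = 1.660 mg/L.
t_c = (1/0.7150) ln[(0.867/0.152)(1 − 1.660×0.7150/(0.152×14.66))] = 1.399 × ln(2.666) = 1.372 d.
D_c = (0.152/0.867) × 14.66 × e^(−0.152×1.372) = 0.1753 × 14.66 × 0.8118 = 2.087 mg/L.
Minimum DO = 8.79 − 2.087 = 6.703 mg/L.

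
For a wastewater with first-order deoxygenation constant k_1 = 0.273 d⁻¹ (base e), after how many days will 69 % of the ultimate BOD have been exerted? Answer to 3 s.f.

y/L₀ = 1 − e^(−k_1 t) = 0.69 ⇒ e^(−k_1 t) = 0.310
t = −ln(0.310) / 0.273 = 1.171 / 0.273 = 4.290 d.

t ≈ 4.29 d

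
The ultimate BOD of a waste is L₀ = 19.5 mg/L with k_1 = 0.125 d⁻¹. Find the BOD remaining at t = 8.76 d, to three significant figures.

L_t = L₀ e^(−k_1 t) = 19.5 × e^(−0.125×8.76) = 19.5 × 0.3345 = 6.524 mg/L.

L ≈ 6.52 mg/L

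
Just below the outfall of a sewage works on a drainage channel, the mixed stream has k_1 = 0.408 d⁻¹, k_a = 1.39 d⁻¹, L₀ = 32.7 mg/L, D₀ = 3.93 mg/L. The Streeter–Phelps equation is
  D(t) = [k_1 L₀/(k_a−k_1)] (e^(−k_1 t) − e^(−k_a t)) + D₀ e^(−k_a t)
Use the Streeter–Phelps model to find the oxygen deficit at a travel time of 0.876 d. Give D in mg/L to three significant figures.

k_1 L₀/(k_a−k_1) = 0.408×32.7/(1.39−0.408) = 13.34/0.9820 = 13.59 mg/L.
e^(−k_1 t) = e^(−0.408×0.8760) = 0.6995; e^(−k_a t) = e^(−1.39×0.8760) = 0.2959.
D = 13.59 × (0.6995 − 0.2959) + 3.93 × 0.2959 = 5.483 + 1.163 = 6.646 mg/L.

D ≈ 6.65 mg/L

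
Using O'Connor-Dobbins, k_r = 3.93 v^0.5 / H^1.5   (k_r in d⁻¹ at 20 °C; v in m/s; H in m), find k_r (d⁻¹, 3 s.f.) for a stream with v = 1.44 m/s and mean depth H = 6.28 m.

k_r = 3.93 × 1.44^0.5 / 6.28^1.5 = 3.93 × 1.200 / 15.74 = 0.2997 d⁻¹.

k_r ≈ 0.300 d⁻¹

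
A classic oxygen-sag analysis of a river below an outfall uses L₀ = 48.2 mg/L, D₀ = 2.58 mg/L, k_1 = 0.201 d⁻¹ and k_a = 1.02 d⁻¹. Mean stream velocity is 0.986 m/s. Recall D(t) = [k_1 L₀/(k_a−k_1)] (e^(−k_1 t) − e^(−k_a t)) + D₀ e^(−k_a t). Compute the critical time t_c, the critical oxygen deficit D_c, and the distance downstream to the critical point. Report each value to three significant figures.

t_c ≈ 1.68 d; D_c ≈ 6.77 mg/L; x_c ≈ 143 km

At the critical point dD/dt = 0, so k_1 L₀ e^(−k_1 t) = k_a D. Substituting D(t) from the Streeter–Phelps equation and solving for t gives
t_c = ln[(k_a/k_1)(1 − D₀(k_a−k_1)/(k_1 L₀))] / (k_a−k_1).
Here k_a−k_1 = 0.8190 d⁻¹ and 1 − D₀(k_a−k_1)/(k_1 L₀) = 1 − 2.58×0.8190/(0.201×48.2) = 0.7819, so
t_c = ln(5.075 × 0.7819) / 0.8190 = 1.378 / 0.8190 = 1.683 d.
D_c = (k_1/k_a) L₀ e^(−k_1 t_c) = (0.201/1.02) × 48.2 × e^(−0.201×1.683) = 0.1971 × 48.2 × 0.7130 = 6.772 mg/L.
x_c = v t_c = 0.986 m/s × 1.683 d × 86400 s/d = 143400 m ≈ 143 km.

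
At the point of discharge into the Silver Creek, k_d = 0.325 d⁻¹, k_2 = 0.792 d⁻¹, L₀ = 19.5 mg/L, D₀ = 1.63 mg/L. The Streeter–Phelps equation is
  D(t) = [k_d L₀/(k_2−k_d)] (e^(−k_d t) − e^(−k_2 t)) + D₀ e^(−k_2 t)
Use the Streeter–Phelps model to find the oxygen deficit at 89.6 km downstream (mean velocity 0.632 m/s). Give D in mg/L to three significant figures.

Travel time t = x/v = 89.6 km / (0.632 m/s) = 89600 m / 0.632 m/s = 141800 s = 1.641 d.
k_d L₀/(k_2−k_d) = 0.325×19.5/(0.792−0.325) = 6.338/0.4670 = 13.57 mg/L.
e^(−k_d t) = e^(−0.325×1.641) = 0.5867; e^(−k_2 t) = e^(−0.792×1.641) = 0.2726.
D = 13.57 × (0.5867 − 0.2726) + 1.63 × 0.2726 = 4.262 + 0.4444 = 4.706 mg/L.

D ≈ 4.71 mg/L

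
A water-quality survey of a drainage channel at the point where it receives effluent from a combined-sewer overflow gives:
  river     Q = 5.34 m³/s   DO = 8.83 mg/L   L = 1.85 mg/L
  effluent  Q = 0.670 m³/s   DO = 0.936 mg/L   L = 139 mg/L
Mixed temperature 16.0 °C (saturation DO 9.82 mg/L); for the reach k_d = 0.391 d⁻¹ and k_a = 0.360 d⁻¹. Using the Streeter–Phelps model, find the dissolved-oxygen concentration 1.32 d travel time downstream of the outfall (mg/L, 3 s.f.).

DO ≈ 3.27 mg/L

Mixed DO = (5.34×8.83 + 0.670×0.936)/(5.34+0.670) = 47.78/6.010 = 7.950 mg/L.
Mixed L₀ = (5.34×1.85 + 0.670×139)/(6.010) = 103.0/6.010 = 17.14 mg/L.
Initial deficit D₀ = C_s − DO₀ = 9.82 − 7.950 = 1.870 mg/L.
D(1.32) = [0.391×17.14/(0.360−0.391)](e^(−0.391×1.32) − e^(−0.360×1.32)) + 1.870 e^(−0.360×1.32)
= -216.2 × (0.5968 − 0.6218) + 1.870 × 0.6218 = 6.552 mg/L.
DO = 9.82 − 6.552 = 3.268 mg/L.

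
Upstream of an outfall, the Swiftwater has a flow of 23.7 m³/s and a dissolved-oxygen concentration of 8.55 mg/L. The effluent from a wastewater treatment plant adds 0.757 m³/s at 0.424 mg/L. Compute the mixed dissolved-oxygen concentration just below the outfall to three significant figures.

Flow-weighted mixing: C = (Q_r C_r + Q_w C_w)/(Q_r + Q_w)
= (23.7×8.55 + 0.757×0.424)/(23.7 + 0.757) = 203.0/24.46 = 8.298 mg/L.

8.30 mg/L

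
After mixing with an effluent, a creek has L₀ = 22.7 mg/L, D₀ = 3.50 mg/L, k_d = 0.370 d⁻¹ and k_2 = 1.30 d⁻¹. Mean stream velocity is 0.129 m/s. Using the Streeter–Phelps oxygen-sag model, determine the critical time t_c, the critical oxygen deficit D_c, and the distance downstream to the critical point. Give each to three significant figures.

At the critical point dD/dt = 0, so k_d L₀ e^(−k_d t) = k_2 D. Substituting D(t) from the Streeter–Phelps equation and solving for t gives
t_c = ln[(k_2/k_d)(1 − D₀(k_2−k_d)/(k_d L₀))] / (k_2−k_d).
Here k_2−k_d = 0.9300 d⁻¹ and 1 − D₀(k_2−k_d)/(k_d L₀) = 1 − 3.50×0.9300/(0.370×22.7) = 0.6125, so
t_c = ln(3.514 × 0.6125) / 0.9300 = 0.7663 / 0.9300 = 0.8240 d.
L(t_c) = L₀ e^(−k_d t_c) = 22.7 × 0.7372 = 16.73 mg/L, and at the critical point k_2 D_c = k_d L, so D_c = (0.370/1.30) × 16.73 = 4.763 mg/L.
x_c = v t_c = 0.129 m/s × 0.8240 d × 86400 s/d = 9184 m ≈ 9.18 km.

t_c ≈ 0.824 d; D_c ≈ 4.76 mg/L; x_c ≈ 9.18 km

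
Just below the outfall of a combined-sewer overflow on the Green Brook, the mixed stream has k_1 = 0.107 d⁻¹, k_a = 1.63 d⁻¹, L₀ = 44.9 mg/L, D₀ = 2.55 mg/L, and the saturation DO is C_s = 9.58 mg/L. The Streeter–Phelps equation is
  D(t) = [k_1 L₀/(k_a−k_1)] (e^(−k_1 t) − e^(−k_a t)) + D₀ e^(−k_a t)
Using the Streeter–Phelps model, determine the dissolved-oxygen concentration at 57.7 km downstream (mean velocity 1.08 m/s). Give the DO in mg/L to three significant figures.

DO ≈ 6.85 mg/L

Travel time t = x/v = 57.7 km / (1.08 m/s) = 57700 m / 1.08 m/s = 53430 s = 0.6184 d.
k_1 L₀/(k_a−k_1) = 0.107×44.9/(1.63−0.107) = 4.804/1.523 = 3.154 mg/L.
e^(−k_1 t) = e^(−0.107×0.6184) = 0.9360; e^(−k_a t) = e^(−1.63×0.6184) = 0.3650.
D = 3.154 × (0.9360 − 0.3650) + 2.55 × 0.3650 = 1.801 + 0.9307 = 2.732 mg/L.
DO = C_s − D = 9.58 − 2.732 = 6.848 mg/L.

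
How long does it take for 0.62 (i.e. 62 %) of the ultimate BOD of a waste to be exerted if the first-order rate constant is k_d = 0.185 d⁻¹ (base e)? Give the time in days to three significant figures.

y/L₀ = 1 − e^(−k_d t) = 0.62 ⇒ e^(−k_d t) = 0.380
t = −ln(0.380) / 0.185 = 0.9676 / 0.185 = 5.230 d.

t ≈ 5.23 d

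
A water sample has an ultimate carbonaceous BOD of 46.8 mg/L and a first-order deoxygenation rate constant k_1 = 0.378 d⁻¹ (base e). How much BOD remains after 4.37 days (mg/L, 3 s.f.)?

L_t = L₀ e^(−k_1 t) = 46.8 × e^(−0.378×4.37) = 46.8 × 0.1917 = 8.971 mg/L.

L ≈ 8.97 mg/L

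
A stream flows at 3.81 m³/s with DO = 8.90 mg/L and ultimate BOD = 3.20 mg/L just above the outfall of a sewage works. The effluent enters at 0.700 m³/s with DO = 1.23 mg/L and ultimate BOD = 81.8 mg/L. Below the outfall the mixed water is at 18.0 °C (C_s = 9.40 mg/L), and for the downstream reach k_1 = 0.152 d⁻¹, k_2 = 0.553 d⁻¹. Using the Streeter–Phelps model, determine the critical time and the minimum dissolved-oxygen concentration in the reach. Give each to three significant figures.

Mixed DO = (3.81×8.90 + 0.700×1.23)/(3.81+0.700) = 34.77/4.510 = 7.710 mg/L.
Mixed L₀ = (3.81×3.20 + 0.700×81.8)/(4.510) = 69.45/4.510 = 15.40 mg/L.
Initial deficit D₀ = C_s − DO₀ = 9.40 − 7.710 = 1.690 mg/L.
t_c = (1/0.4010) ln[(0.553/0.152)(1 − 1.690×0.4010/(0.152×15.40))] = 2.494 × ln(2.585) = 2.368 d.
D_c = (0.152/0.553) × 15.40 × e^(−0.152×2.368) = 0.2749 × 15.40 × 0.6977 = 2.953 mg/L.
Minimum DO = 9.40 − 2.953 = 6.447 mg/L.

t_c ≈ 2.37 d; minimum DO ≈ 6.45 mg/L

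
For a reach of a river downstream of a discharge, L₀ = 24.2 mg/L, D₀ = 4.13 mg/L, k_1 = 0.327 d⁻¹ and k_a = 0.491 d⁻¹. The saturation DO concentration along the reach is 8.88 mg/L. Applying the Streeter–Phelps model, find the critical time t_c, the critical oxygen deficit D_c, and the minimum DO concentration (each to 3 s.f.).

At the critical point dD/dt = 0, so k_1 L₀ e^(−k_1 t) = k_a D. Substituting D(t) from the Streeter–Phelps equation and solving for t gives
t_c = ln[(k_a/k_1)(1 − D₀(k_a−k_1)/(k_1 L₀))] / (k_a−k_1).
Here k_a−k_1 = 0.1640 d⁻¹ and 1 − D₀(k_a−k_1)/(k_1 L₀) = 1 − 4.13×0.1640/(0.327×24.2) = 0.9144, so
t_c = ln(1.502 × 0.9144) / 0.1640 = 0.3170 / 0.1640 = 1.933 d.
D_c = (k_1/k_a) L₀ e^(−k_1 t_c) = (0.327/0.491) × 24.2 × e^(−0.327×1.933) = 0.6660 × 24.2 × 0.5315 = 8.566 mg/L.
Minimum DO = C_s − D_c = 8.88 − 8.566 = 0.3141 mg/L.

t_c ≈ 1.93 d; D_c ≈ 8.57 mg/L; min DO ≈ 0.314 mg/L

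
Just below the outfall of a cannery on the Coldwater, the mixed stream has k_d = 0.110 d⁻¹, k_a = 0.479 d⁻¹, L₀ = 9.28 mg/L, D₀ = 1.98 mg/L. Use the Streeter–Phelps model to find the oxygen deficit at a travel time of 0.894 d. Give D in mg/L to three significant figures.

D ≈ 1.99 mg/L

k_d L₀/(k_a−k_d) = 0.110×9.28/(0.479−0.110) = 1.021/0.3690 = 2.766 mg/L.
e^(−k_d t) = e^(−0.110×0.8940) = 0.9063; e^(−k_a t) = e^(−0.479×0.8940) = 0.6517.
D = 2.766 × (0.9063 − 0.6517) + 1.98 × 0.6517 = 0.7045 + 1.290 = 1.995 mg/L.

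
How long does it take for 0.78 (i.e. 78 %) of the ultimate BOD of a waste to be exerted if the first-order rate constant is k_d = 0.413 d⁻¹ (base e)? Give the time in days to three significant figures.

t ≈ 3.67 d

y/L₀ = 1 − e^(−k_d t) = 0.78 ⇒ e^(−k_d t) = 0.220
t = −ln(0.220) / 0.413 = 1.514 / 0.413 = 3.666 d.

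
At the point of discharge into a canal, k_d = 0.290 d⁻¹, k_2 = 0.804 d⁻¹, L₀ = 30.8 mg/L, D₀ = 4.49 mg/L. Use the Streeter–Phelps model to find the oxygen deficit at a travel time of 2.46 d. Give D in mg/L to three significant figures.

D ≈ 6.73 mg/L

k_d L₀/(k_2−k_d) = 0.290×30.8/(0.804−0.290) = 8.932/0.5140 = 17.38 mg/L.
e^(−k_d t) = e^(−0.290×2.460) = 0.4900; e^(−k_2 t) = e^(−0.804×2.460) = 0.1384.
D = 17.38 × (0.4900 − 0.1384) + 4.49 × 0.1384 = 6.110 + 0.6213 = 6.731 mg/L.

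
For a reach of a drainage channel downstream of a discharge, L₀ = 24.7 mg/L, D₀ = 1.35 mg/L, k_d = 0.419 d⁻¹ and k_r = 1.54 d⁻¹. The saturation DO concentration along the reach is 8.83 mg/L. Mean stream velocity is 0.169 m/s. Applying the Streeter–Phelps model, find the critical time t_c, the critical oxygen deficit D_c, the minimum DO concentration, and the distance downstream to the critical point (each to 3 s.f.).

t_c ≈ 1.02 d; D_c ≈ 4.38 mg/L; min DO ≈ 4.45 mg/L; x_c ≈ 14.9 km

t_c = [1/(k_r−k_d)] ln[(k_r/k_d)(1 − D₀(k_r−k_d)/(k_d L₀))]
= [1/(1.54−0.419)] ln[(1.54/0.419)(1 − 1.35×1.121/(0.419×24.7))]
= (1/1.121) ln[3.675 × 0.8538] = 0.8921 × ln(3.138) = 0.8921 × 1.144 = 1.020 d.
D_c = (k_d/k_r) L₀ e^(−k_d t_c) = (0.419/1.54) × 24.7 × e^(−0.419×1.020) = 0.2721 × 24.7 × 0.6522 = 4.383 mg/L.
Minimum DO = C_s − D_c = 8.83 − 4.383 = 4.447 mg/L.
x_c = v t_c = 0.169 m/s × 1.020 d × 86400 s/d = 14900 m ≈ 14.9 km.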